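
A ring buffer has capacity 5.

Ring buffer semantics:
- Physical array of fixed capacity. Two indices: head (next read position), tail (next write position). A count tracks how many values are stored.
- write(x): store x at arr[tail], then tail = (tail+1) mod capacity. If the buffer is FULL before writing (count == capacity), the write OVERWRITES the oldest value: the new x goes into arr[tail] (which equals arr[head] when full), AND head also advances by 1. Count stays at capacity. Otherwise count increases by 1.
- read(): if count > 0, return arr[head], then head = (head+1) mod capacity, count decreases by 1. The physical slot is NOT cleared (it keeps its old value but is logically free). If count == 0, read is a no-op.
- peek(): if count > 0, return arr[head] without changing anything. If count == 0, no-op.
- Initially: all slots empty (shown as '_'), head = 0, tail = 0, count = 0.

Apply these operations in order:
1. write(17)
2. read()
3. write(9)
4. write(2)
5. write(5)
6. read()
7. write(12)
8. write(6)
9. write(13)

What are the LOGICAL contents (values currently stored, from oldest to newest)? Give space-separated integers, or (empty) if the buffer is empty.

After op 1 (write(17)): arr=[17 _ _ _ _] head=0 tail=1 count=1
After op 2 (read()): arr=[17 _ _ _ _] head=1 tail=1 count=0
After op 3 (write(9)): arr=[17 9 _ _ _] head=1 tail=2 count=1
After op 4 (write(2)): arr=[17 9 2 _ _] head=1 tail=3 count=2
After op 5 (write(5)): arr=[17 9 2 5 _] head=1 tail=4 count=3
After op 6 (read()): arr=[17 9 2 5 _] head=2 tail=4 count=2
After op 7 (write(12)): arr=[17 9 2 5 12] head=2 tail=0 count=3
After op 8 (write(6)): arr=[6 9 2 5 12] head=2 tail=1 count=4
After op 9 (write(13)): arr=[6 13 2 5 12] head=2 tail=2 count=5

Answer: 2 5 12 6 13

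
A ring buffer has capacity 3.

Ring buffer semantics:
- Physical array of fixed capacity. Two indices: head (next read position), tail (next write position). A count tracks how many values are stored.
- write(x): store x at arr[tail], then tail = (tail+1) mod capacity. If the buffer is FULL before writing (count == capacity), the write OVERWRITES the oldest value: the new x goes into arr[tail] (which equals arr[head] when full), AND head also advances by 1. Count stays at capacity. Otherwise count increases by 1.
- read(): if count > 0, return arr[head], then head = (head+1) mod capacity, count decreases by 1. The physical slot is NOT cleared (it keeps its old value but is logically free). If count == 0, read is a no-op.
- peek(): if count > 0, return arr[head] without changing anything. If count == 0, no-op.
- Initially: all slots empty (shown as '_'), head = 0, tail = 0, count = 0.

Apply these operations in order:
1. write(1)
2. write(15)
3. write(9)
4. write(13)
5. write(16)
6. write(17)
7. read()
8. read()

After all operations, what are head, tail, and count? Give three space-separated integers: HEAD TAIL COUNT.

Answer: 2 0 1

Derivation:
After op 1 (write(1)): arr=[1 _ _] head=0 tail=1 count=1
After op 2 (write(15)): arr=[1 15 _] head=0 tail=2 count=2
After op 3 (write(9)): arr=[1 15 9] head=0 tail=0 count=3
After op 4 (write(13)): arr=[13 15 9] head=1 tail=1 count=3
After op 5 (write(16)): arr=[13 16 9] head=2 tail=2 count=3
After op 6 (write(17)): arr=[13 16 17] head=0 tail=0 count=3
After op 7 (read()): arr=[13 16 17] head=1 tail=0 count=2
After op 8 (read()): arr=[13 16 17] head=2 tail=0 count=1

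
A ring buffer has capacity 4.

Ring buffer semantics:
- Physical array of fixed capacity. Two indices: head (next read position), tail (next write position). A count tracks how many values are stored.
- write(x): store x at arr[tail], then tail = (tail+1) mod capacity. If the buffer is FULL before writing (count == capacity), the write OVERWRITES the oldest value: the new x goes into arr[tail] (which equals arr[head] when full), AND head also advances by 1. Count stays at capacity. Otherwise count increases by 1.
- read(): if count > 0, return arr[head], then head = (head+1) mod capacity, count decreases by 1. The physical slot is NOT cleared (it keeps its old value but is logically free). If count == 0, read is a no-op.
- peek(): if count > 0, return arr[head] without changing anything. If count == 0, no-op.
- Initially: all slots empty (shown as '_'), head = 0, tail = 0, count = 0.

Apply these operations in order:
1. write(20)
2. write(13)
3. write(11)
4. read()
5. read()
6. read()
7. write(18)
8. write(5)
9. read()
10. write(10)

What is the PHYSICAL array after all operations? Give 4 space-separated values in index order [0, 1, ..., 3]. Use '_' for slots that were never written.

After op 1 (write(20)): arr=[20 _ _ _] head=0 tail=1 count=1
After op 2 (write(13)): arr=[20 13 _ _] head=0 tail=2 count=2
After op 3 (write(11)): arr=[20 13 11 _] head=0 tail=3 count=3
After op 4 (read()): arr=[20 13 11 _] head=1 tail=3 count=2
After op 5 (read()): arr=[20 13 11 _] head=2 tail=3 count=1
After op 6 (read()): arr=[20 13 11 _] head=3 tail=3 count=0
After op 7 (write(18)): arr=[20 13 11 18] head=3 tail=0 count=1
After op 8 (write(5)): arr=[5 13 11 18] head=3 tail=1 count=2
After op 9 (read()): arr=[5 13 11 18] head=0 tail=1 count=1
After op 10 (write(10)): arr=[5 10 11 18] head=0 tail=2 count=2

Answer: 5 10 11 18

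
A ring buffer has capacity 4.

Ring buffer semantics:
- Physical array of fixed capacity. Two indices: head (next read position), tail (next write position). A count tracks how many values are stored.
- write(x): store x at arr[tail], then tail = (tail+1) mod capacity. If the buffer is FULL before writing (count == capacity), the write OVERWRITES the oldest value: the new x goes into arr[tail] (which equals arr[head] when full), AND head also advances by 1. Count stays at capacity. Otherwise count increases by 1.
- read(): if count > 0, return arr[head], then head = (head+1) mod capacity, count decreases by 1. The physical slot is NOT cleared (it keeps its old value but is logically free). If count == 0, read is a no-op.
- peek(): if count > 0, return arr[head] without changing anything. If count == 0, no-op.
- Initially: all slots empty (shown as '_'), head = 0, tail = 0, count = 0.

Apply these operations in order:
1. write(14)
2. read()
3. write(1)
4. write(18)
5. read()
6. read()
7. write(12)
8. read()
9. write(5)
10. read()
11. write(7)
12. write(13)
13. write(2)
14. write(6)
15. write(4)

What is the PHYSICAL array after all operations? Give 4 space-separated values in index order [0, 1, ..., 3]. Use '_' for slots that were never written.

After op 1 (write(14)): arr=[14 _ _ _] head=0 tail=1 count=1
After op 2 (read()): arr=[14 _ _ _] head=1 tail=1 count=0
After op 3 (write(1)): arr=[14 1 _ _] head=1 tail=2 count=1
After op 4 (write(18)): arr=[14 1 18 _] head=1 tail=3 count=2
After op 5 (read()): arr=[14 1 18 _] head=2 tail=3 count=1
After op 6 (read()): arr=[14 1 18 _] head=3 tail=3 count=0
After op 7 (write(12)): arr=[14 1 18 12] head=3 tail=0 count=1
After op 8 (read()): arr=[14 1 18 12] head=0 tail=0 count=0
After op 9 (write(5)): arr=[5 1 18 12] head=0 tail=1 count=1
After op 10 (read()): arr=[5 1 18 12] head=1 tail=1 count=0
After op 11 (write(7)): arr=[5 7 18 12] head=1 tail=2 count=1
After op 12 (write(13)): arr=[5 7 13 12] head=1 tail=3 count=2
After op 13 (write(2)): arr=[5 7 13 2] head=1 tail=0 count=3
After op 14 (write(6)): arr=[6 7 13 2] head=1 tail=1 count=4
After op 15 (write(4)): arr=[6 4 13 2] head=2 tail=2 count=4

Answer: 6 4 13 2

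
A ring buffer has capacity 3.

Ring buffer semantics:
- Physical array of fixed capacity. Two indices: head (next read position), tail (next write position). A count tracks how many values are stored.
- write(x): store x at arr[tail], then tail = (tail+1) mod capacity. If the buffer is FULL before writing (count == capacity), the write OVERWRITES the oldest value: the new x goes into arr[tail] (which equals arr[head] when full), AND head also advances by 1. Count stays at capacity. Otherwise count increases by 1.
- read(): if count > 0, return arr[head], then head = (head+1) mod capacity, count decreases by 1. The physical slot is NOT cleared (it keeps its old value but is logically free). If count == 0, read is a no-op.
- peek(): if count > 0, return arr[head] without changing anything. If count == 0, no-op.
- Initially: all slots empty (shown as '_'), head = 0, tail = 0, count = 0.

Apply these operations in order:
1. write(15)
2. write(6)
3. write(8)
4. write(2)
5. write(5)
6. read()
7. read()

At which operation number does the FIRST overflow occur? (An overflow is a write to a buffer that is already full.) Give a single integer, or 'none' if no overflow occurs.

Answer: 4

Derivation:
After op 1 (write(15)): arr=[15 _ _] head=0 tail=1 count=1
After op 2 (write(6)): arr=[15 6 _] head=0 tail=2 count=2
After op 3 (write(8)): arr=[15 6 8] head=0 tail=0 count=3
After op 4 (write(2)): arr=[2 6 8] head=1 tail=1 count=3
After op 5 (write(5)): arr=[2 5 8] head=2 tail=2 count=3
After op 6 (read()): arr=[2 5 8] head=0 tail=2 count=2
After op 7 (read()): arr=[2 5 8] head=1 tail=2 count=1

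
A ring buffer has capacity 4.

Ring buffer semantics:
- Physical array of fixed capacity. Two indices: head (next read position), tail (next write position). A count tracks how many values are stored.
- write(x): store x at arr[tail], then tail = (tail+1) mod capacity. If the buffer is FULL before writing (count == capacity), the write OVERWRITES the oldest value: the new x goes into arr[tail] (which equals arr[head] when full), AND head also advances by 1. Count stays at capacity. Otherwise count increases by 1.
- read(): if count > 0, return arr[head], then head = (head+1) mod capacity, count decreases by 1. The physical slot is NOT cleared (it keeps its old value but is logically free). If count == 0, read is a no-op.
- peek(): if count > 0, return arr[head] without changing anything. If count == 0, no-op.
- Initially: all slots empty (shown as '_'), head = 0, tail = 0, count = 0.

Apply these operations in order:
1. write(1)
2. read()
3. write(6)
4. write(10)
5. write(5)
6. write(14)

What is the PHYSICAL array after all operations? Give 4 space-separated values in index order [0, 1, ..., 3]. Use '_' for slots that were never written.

After op 1 (write(1)): arr=[1 _ _ _] head=0 tail=1 count=1
After op 2 (read()): arr=[1 _ _ _] head=1 tail=1 count=0
After op 3 (write(6)): arr=[1 6 _ _] head=1 tail=2 count=1
After op 4 (write(10)): arr=[1 6 10 _] head=1 tail=3 count=2
After op 5 (write(5)): arr=[1 6 10 5] head=1 tail=0 count=3
After op 6 (write(14)): arr=[14 6 10 5] head=1 tail=1 count=4

Answer: 14 6 10 5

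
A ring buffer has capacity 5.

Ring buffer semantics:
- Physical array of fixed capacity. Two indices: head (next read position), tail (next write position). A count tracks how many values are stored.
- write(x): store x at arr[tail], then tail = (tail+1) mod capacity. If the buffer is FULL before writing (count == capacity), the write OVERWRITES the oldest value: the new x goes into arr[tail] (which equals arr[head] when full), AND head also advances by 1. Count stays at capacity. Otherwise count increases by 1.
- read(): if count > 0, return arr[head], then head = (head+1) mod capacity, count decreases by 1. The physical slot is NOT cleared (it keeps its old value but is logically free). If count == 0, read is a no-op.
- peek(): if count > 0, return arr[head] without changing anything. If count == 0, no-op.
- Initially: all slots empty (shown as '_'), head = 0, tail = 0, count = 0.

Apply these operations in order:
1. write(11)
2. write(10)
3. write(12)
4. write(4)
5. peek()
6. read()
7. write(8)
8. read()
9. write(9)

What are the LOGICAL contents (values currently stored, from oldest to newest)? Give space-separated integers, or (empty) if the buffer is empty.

After op 1 (write(11)): arr=[11 _ _ _ _] head=0 tail=1 count=1
After op 2 (write(10)): arr=[11 10 _ _ _] head=0 tail=2 count=2
After op 3 (write(12)): arr=[11 10 12 _ _] head=0 tail=3 count=3
After op 4 (write(4)): arr=[11 10 12 4 _] head=0 tail=4 count=4
After op 5 (peek()): arr=[11 10 12 4 _] head=0 tail=4 count=4
After op 6 (read()): arr=[11 10 12 4 _] head=1 tail=4 count=3
After op 7 (write(8)): arr=[11 10 12 4 8] head=1 tail=0 count=4
After op 8 (read()): arr=[11 10 12 4 8] head=2 tail=0 count=3
After op 9 (write(9)): arr=[9 10 12 4 8] head=2 tail=1 count=4

Answer: 12 4 8 9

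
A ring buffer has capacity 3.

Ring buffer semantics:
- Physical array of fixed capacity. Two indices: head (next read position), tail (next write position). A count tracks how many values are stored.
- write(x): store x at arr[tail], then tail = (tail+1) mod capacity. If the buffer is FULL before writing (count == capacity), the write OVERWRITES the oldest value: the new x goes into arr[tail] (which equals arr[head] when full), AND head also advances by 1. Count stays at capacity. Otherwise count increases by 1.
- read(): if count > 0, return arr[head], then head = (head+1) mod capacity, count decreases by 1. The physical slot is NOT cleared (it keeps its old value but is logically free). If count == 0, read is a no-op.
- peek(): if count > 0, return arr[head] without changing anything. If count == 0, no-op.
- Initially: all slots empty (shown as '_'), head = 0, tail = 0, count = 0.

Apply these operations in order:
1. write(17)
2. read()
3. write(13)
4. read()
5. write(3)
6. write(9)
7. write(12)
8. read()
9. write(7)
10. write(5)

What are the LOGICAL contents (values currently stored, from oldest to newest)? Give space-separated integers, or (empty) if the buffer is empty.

After op 1 (write(17)): arr=[17 _ _] head=0 tail=1 count=1
After op 2 (read()): arr=[17 _ _] head=1 tail=1 count=0
After op 3 (write(13)): arr=[17 13 _] head=1 tail=2 count=1
After op 4 (read()): arr=[17 13 _] head=2 tail=2 count=0
After op 5 (write(3)): arr=[17 13 3] head=2 tail=0 count=1
After op 6 (write(9)): arr=[9 13 3] head=2 tail=1 count=2
After op 7 (write(12)): arr=[9 12 3] head=2 tail=2 count=3
After op 8 (read()): arr=[9 12 3] head=0 tail=2 count=2
After op 9 (write(7)): arr=[9 12 7] head=0 tail=0 count=3
After op 10 (write(5)): arr=[5 12 7] head=1 tail=1 count=3

Answer: 12 7 5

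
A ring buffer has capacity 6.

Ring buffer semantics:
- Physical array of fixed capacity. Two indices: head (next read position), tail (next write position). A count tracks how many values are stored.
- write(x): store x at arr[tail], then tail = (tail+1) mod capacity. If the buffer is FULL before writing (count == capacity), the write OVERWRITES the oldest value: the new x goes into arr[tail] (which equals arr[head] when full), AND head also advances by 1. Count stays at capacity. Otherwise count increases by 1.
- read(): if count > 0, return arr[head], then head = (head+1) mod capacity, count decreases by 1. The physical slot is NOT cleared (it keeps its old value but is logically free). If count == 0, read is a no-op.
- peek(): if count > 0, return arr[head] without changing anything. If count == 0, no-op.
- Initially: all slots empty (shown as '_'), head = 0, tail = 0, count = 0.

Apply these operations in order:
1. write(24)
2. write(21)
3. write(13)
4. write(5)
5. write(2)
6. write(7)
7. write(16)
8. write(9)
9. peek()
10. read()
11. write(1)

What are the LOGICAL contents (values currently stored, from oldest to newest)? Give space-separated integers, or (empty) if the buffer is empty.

Answer: 5 2 7 16 9 1

Derivation:
After op 1 (write(24)): arr=[24 _ _ _ _ _] head=0 tail=1 count=1
After op 2 (write(21)): arr=[24 21 _ _ _ _] head=0 tail=2 count=2
After op 3 (write(13)): arr=[24 21 13 _ _ _] head=0 tail=3 count=3
After op 4 (write(5)): arr=[24 21 13 5 _ _] head=0 tail=4 count=4
After op 5 (write(2)): arr=[24 21 13 5 2 _] head=0 tail=5 count=5
After op 6 (write(7)): arr=[24 21 13 5 2 7] head=0 tail=0 count=6
After op 7 (write(16)): arr=[16 21 13 5 2 7] head=1 tail=1 count=6
After op 8 (write(9)): arr=[16 9 13 5 2 7] head=2 tail=2 count=6
After op 9 (peek()): arr=[16 9 13 5 2 7] head=2 tail=2 count=6
After op 10 (read()): arr=[16 9 13 5 2 7] head=3 tail=2 count=5
After op 11 (write(1)): arr=[16 9 1 5 2 7] head=3 tail=3 count=6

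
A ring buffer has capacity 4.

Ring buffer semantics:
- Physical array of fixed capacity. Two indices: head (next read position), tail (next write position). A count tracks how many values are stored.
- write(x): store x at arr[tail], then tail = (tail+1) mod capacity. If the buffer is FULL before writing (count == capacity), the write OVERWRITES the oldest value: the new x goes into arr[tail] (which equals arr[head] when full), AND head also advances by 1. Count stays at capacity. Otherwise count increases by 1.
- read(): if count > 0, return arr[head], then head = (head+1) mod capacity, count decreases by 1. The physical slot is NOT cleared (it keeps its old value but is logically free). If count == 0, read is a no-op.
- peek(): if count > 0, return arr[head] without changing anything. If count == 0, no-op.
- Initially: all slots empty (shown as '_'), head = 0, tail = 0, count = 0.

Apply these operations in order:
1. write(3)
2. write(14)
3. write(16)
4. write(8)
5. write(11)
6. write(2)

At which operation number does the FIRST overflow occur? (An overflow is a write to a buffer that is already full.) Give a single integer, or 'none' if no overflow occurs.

After op 1 (write(3)): arr=[3 _ _ _] head=0 tail=1 count=1
After op 2 (write(14)): arr=[3 14 _ _] head=0 tail=2 count=2
After op 3 (write(16)): arr=[3 14 16 _] head=0 tail=3 count=3
After op 4 (write(8)): arr=[3 14 16 8] head=0 tail=0 count=4
After op 5 (write(11)): arr=[11 14 16 8] head=1 tail=1 count=4
After op 6 (write(2)): arr=[11 2 16 8] head=2 tail=2 count=4

Answer: 5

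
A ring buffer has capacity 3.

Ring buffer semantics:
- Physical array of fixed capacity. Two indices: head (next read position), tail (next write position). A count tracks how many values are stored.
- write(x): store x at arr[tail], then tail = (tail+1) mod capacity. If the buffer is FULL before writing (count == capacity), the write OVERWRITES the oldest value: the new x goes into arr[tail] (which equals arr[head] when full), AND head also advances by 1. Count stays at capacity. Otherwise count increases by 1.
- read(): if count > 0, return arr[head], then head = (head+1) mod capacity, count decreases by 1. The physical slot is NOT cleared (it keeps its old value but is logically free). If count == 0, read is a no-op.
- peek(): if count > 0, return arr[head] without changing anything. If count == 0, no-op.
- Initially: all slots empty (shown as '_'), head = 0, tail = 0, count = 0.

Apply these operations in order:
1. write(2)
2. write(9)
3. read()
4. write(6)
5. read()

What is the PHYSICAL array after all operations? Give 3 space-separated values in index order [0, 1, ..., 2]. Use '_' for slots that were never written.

Answer: 2 9 6

Derivation:
After op 1 (write(2)): arr=[2 _ _] head=0 tail=1 count=1
After op 2 (write(9)): arr=[2 9 _] head=0 tail=2 count=2
After op 3 (read()): arr=[2 9 _] head=1 tail=2 count=1
After op 4 (write(6)): arr=[2 9 6] head=1 tail=0 count=2
After op 5 (read()): arr=[2 9 6] head=2 tail=0 count=1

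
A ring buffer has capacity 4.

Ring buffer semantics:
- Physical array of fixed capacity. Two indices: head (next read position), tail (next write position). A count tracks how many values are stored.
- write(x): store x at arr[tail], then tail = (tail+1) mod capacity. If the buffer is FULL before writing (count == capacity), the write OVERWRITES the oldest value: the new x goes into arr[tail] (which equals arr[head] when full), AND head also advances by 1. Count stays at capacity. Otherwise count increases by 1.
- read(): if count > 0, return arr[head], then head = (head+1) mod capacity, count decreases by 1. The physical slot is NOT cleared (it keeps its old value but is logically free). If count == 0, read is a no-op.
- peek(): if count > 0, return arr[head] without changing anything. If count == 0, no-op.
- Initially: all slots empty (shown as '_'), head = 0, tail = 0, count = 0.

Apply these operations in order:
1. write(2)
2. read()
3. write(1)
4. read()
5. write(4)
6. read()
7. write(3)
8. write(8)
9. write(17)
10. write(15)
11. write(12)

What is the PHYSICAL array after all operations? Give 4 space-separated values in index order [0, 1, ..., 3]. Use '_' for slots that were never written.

After op 1 (write(2)): arr=[2 _ _ _] head=0 tail=1 count=1
After op 2 (read()): arr=[2 _ _ _] head=1 tail=1 count=0
After op 3 (write(1)): arr=[2 1 _ _] head=1 tail=2 count=1
After op 4 (read()): arr=[2 1 _ _] head=2 tail=2 count=0
After op 5 (write(4)): arr=[2 1 4 _] head=2 tail=3 count=1
After op 6 (read()): arr=[2 1 4 _] head=3 tail=3 count=0
After op 7 (write(3)): arr=[2 1 4 3] head=3 tail=0 count=1
After op 8 (write(8)): arr=[8 1 4 3] head=3 tail=1 count=2
After op 9 (write(17)): arr=[8 17 4 3] head=3 tail=2 count=3
After op 10 (write(15)): arr=[8 17 15 3] head=3 tail=3 count=4
After op 11 (write(12)): arr=[8 17 15 12] head=0 tail=0 count=4

Answer: 8 17 15 12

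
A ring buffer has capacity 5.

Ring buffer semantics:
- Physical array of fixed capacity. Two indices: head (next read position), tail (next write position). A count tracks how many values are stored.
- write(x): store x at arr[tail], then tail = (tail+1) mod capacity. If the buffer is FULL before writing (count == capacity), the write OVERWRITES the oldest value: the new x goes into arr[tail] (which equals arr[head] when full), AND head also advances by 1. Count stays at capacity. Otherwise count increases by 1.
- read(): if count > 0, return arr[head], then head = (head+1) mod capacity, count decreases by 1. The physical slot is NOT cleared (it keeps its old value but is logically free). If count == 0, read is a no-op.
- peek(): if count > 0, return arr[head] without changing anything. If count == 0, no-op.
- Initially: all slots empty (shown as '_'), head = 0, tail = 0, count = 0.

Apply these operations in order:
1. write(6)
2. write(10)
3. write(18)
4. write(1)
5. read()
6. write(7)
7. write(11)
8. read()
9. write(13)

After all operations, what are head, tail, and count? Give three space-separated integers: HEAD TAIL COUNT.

Answer: 2 2 5

Derivation:
After op 1 (write(6)): arr=[6 _ _ _ _] head=0 tail=1 count=1
After op 2 (write(10)): arr=[6 10 _ _ _] head=0 tail=2 count=2
After op 3 (write(18)): arr=[6 10 18 _ _] head=0 tail=3 count=3
After op 4 (write(1)): arr=[6 10 18 1 _] head=0 tail=4 count=4
After op 5 (read()): arr=[6 10 18 1 _] head=1 tail=4 count=3
After op 6 (write(7)): arr=[6 10 18 1 7] head=1 tail=0 count=4
After op 7 (write(11)): arr=[11 10 18 1 7] head=1 tail=1 count=5
After op 8 (read()): arr=[11 10 18 1 7] head=2 tail=1 count=4
After op 9 (write(13)): arr=[11 13 18 1 7] head=2 tail=2 count=5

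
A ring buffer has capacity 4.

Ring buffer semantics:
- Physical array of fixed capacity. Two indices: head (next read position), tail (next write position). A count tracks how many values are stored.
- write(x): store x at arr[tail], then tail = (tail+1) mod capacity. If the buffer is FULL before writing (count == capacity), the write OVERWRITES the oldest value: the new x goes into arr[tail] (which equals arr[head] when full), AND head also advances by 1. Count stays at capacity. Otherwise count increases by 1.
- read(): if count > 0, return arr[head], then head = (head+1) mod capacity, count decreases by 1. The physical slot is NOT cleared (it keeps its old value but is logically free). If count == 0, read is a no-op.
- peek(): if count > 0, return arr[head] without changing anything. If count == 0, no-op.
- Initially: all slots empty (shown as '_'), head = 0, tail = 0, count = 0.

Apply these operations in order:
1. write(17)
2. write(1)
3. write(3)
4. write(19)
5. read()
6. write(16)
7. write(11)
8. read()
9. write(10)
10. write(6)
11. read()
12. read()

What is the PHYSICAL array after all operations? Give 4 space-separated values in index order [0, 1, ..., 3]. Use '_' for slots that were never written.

After op 1 (write(17)): arr=[17 _ _ _] head=0 tail=1 count=1
After op 2 (write(1)): arr=[17 1 _ _] head=0 tail=2 count=2
After op 3 (write(3)): arr=[17 1 3 _] head=0 tail=3 count=3
After op 4 (write(19)): arr=[17 1 3 19] head=0 tail=0 count=4
After op 5 (read()): arr=[17 1 3 19] head=1 tail=0 count=3
After op 6 (write(16)): arr=[16 1 3 19] head=1 tail=1 count=4
After op 7 (write(11)): arr=[16 11 3 19] head=2 tail=2 count=4
After op 8 (read()): arr=[16 11 3 19] head=3 tail=2 count=3
After op 9 (write(10)): arr=[16 11 10 19] head=3 tail=3 count=4
After op 10 (write(6)): arr=[16 11 10 6] head=0 tail=0 count=4
After op 11 (read()): arr=[16 11 10 6] head=1 tail=0 count=3
After op 12 (read()): arr=[16 11 10 6] head=2 tail=0 count=2

Answer: 16 11 10 6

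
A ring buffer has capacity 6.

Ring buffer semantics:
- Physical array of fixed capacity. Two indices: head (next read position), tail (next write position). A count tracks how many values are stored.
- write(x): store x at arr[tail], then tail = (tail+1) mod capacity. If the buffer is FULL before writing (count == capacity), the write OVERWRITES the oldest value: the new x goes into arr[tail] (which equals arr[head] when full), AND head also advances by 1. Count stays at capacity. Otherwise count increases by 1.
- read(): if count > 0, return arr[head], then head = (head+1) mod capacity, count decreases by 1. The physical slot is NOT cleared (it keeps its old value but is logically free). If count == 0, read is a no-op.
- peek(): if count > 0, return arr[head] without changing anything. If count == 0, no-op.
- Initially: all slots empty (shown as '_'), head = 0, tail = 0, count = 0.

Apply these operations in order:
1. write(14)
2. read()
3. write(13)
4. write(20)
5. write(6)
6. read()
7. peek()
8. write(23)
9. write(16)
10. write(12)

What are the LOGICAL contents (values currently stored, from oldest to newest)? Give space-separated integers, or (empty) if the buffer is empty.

After op 1 (write(14)): arr=[14 _ _ _ _ _] head=0 tail=1 count=1
After op 2 (read()): arr=[14 _ _ _ _ _] head=1 tail=1 count=0
After op 3 (write(13)): arr=[14 13 _ _ _ _] head=1 tail=2 count=1
After op 4 (write(20)): arr=[14 13 20 _ _ _] head=1 tail=3 count=2
After op 5 (write(6)): arr=[14 13 20 6 _ _] head=1 tail=4 count=3
After op 6 (read()): arr=[14 13 20 6 _ _] head=2 tail=4 count=2
After op 7 (peek()): arr=[14 13 20 6 _ _] head=2 tail=4 count=2
After op 8 (write(23)): arr=[14 13 20 6 23 _] head=2 tail=5 count=3
After op 9 (write(16)): arr=[14 13 20 6 23 16] head=2 tail=0 count=4
After op 10 (write(12)): arr=[12 13 20 6 23 16] head=2 tail=1 count=5

Answer: 20 6 23 16 12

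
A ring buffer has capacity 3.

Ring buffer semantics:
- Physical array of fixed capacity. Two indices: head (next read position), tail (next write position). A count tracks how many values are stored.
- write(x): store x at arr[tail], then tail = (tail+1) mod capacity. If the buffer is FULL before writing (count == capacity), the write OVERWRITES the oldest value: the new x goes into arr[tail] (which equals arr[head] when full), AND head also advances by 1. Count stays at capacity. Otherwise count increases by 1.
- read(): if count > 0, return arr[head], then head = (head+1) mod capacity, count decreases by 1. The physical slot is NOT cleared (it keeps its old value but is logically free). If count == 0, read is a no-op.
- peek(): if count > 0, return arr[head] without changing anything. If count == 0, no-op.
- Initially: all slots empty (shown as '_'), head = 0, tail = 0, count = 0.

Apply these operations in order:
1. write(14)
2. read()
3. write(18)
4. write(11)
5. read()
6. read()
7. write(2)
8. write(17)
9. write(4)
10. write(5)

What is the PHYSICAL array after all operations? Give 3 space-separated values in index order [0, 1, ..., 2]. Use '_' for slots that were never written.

After op 1 (write(14)): arr=[14 _ _] head=0 tail=1 count=1
After op 2 (read()): arr=[14 _ _] head=1 tail=1 count=0
After op 3 (write(18)): arr=[14 18 _] head=1 tail=2 count=1
After op 4 (write(11)): arr=[14 18 11] head=1 tail=0 count=2
After op 5 (read()): arr=[14 18 11] head=2 tail=0 count=1
After op 6 (read()): arr=[14 18 11] head=0 tail=0 count=0
After op 7 (write(2)): arr=[2 18 11] head=0 tail=1 count=1
After op 8 (write(17)): arr=[2 17 11] head=0 tail=2 count=2
After op 9 (write(4)): arr=[2 17 4] head=0 tail=0 count=3
After op 10 (write(5)): arr=[5 17 4] head=1 tail=1 count=3

Answer: 5 17 4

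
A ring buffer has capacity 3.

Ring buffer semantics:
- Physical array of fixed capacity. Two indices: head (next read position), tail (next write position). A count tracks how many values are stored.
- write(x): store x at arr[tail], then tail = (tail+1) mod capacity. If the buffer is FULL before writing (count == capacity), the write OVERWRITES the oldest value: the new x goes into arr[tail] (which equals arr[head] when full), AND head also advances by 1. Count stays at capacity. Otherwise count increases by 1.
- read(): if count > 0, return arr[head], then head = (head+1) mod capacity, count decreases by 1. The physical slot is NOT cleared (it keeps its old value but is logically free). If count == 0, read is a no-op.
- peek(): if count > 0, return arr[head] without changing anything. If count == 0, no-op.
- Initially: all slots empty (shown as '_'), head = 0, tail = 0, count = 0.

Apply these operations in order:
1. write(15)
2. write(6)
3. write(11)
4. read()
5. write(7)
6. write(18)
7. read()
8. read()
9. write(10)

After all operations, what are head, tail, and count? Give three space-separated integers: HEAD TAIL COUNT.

Answer: 1 0 2

Derivation:
After op 1 (write(15)): arr=[15 _ _] head=0 tail=1 count=1
After op 2 (write(6)): arr=[15 6 _] head=0 tail=2 count=2
After op 3 (write(11)): arr=[15 6 11] head=0 tail=0 count=3
After op 4 (read()): arr=[15 6 11] head=1 tail=0 count=2
After op 5 (write(7)): arr=[7 6 11] head=1 tail=1 count=3
After op 6 (write(18)): arr=[7 18 11] head=2 tail=2 count=3
After op 7 (read()): arr=[7 18 11] head=0 tail=2 count=2
After op 8 (read()): arr=[7 18 11] head=1 tail=2 count=1
After op 9 (write(10)): arr=[7 18 10] head=1 tail=0 count=2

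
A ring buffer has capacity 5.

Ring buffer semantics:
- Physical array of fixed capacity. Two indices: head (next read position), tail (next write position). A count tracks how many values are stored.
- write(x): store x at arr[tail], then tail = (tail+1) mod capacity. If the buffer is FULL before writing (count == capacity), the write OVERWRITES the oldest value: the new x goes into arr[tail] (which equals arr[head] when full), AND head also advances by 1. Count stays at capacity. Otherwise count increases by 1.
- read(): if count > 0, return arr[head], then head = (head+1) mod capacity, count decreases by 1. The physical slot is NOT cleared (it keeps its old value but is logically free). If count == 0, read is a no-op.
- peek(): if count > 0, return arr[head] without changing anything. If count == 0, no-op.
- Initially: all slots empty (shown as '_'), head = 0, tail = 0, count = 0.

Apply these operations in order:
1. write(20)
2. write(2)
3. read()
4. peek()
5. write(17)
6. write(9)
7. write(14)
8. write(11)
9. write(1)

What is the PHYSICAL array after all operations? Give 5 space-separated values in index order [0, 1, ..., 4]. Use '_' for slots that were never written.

Answer: 11 1 17 9 14

Derivation:
After op 1 (write(20)): arr=[20 _ _ _ _] head=0 tail=1 count=1
After op 2 (write(2)): arr=[20 2 _ _ _] head=0 tail=2 count=2
After op 3 (read()): arr=[20 2 _ _ _] head=1 tail=2 count=1
After op 4 (peek()): arr=[20 2 _ _ _] head=1 tail=2 count=1
After op 5 (write(17)): arr=[20 2 17 _ _] head=1 tail=3 count=2
After op 6 (write(9)): arr=[20 2 17 9 _] head=1 tail=4 count=3
After op 7 (write(14)): arr=[20 2 17 9 14] head=1 tail=0 count=4
After op 8 (write(11)): arr=[11 2 17 9 14] head=1 tail=1 count=5
After op 9 (write(1)): arr=[11 1 17 9 14] head=2 tail=2 count=5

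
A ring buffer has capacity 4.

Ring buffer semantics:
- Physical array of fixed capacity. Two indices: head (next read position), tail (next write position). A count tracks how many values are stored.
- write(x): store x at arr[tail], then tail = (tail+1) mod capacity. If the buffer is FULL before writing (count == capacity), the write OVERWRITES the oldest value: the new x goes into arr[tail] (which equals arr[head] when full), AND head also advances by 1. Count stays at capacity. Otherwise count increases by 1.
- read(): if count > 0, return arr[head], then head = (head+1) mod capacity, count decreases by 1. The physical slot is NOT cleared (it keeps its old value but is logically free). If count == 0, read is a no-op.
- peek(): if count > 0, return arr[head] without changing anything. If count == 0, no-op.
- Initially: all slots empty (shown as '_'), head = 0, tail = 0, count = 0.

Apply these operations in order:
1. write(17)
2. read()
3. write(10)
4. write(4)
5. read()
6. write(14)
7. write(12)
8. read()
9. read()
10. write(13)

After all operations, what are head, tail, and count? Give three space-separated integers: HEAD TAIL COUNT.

Answer: 0 2 2

Derivation:
After op 1 (write(17)): arr=[17 _ _ _] head=0 tail=1 count=1
After op 2 (read()): arr=[17 _ _ _] head=1 tail=1 count=0
After op 3 (write(10)): arr=[17 10 _ _] head=1 tail=2 count=1
After op 4 (write(4)): arr=[17 10 4 _] head=1 tail=3 count=2
After op 5 (read()): arr=[17 10 4 _] head=2 tail=3 count=1
After op 6 (write(14)): arr=[17 10 4 14] head=2 tail=0 count=2
After op 7 (write(12)): arr=[12 10 4 14] head=2 tail=1 count=3
After op 8 (read()): arr=[12 10 4 14] head=3 tail=1 count=2
After op 9 (read()): arr=[12 10 4 14] head=0 tail=1 count=1
After op 10 (write(13)): arr=[12 13 4 14] head=0 tail=2 count=2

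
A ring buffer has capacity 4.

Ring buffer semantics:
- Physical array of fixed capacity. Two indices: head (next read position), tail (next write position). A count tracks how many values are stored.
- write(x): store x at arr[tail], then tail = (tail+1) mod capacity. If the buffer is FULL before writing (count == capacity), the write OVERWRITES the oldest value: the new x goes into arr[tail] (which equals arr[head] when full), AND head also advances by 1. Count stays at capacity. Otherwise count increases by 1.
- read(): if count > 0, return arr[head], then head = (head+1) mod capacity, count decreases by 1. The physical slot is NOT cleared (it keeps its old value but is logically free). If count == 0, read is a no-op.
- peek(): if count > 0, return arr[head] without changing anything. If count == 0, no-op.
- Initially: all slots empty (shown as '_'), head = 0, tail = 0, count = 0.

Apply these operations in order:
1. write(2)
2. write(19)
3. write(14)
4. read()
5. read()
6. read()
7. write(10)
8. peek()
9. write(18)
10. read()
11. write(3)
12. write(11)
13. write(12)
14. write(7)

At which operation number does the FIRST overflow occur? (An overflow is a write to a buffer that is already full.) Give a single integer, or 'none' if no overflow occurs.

After op 1 (write(2)): arr=[2 _ _ _] head=0 tail=1 count=1
After op 2 (write(19)): arr=[2 19 _ _] head=0 tail=2 count=2
After op 3 (write(14)): arr=[2 19 14 _] head=0 tail=3 count=3
After op 4 (read()): arr=[2 19 14 _] head=1 tail=3 count=2
After op 5 (read()): arr=[2 19 14 _] head=2 tail=3 count=1
After op 6 (read()): arr=[2 19 14 _] head=3 tail=3 count=0
After op 7 (write(10)): arr=[2 19 14 10] head=3 tail=0 count=1
After op 8 (peek()): arr=[2 19 14 10] head=3 tail=0 count=1
After op 9 (write(18)): arr=[18 19 14 10] head=3 tail=1 count=2
After op 10 (read()): arr=[18 19 14 10] head=0 tail=1 count=1
After op 11 (write(3)): arr=[18 3 14 10] head=0 tail=2 count=2
After op 12 (write(11)): arr=[18 3 11 10] head=0 tail=3 count=3
After op 13 (write(12)): arr=[18 3 11 12] head=0 tail=0 count=4
After op 14 (write(7)): arr=[7 3 11 12] head=1 tail=1 count=4

Answer: 14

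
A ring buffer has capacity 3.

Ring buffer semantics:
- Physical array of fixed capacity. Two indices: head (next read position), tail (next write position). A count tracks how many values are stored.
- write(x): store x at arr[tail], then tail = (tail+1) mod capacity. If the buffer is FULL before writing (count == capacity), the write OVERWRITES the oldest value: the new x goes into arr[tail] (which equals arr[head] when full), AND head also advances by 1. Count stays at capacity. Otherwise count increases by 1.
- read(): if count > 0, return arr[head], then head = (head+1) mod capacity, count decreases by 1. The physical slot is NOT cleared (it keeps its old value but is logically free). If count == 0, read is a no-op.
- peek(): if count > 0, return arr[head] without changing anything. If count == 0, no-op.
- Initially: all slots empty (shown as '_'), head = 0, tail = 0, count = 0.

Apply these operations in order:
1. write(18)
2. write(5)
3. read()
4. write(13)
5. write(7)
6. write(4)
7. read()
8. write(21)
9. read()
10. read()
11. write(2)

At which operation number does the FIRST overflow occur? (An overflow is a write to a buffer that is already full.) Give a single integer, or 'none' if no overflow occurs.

Answer: 6

Derivation:
After op 1 (write(18)): arr=[18 _ _] head=0 tail=1 count=1
After op 2 (write(5)): arr=[18 5 _] head=0 tail=2 count=2
After op 3 (read()): arr=[18 5 _] head=1 tail=2 count=1
After op 4 (write(13)): arr=[18 5 13] head=1 tail=0 count=2
After op 5 (write(7)): arr=[7 5 13] head=1 tail=1 count=3
After op 6 (write(4)): arr=[7 4 13] head=2 tail=2 count=3
After op 7 (read()): arr=[7 4 13] head=0 tail=2 count=2
After op 8 (write(21)): arr=[7 4 21] head=0 tail=0 count=3
After op 9 (read()): arr=[7 4 21] head=1 tail=0 count=2
After op 10 (read()): arr=[7 4 21] head=2 tail=0 count=1
After op 11 (write(2)): arr=[2 4 21] head=2 tail=1 count=2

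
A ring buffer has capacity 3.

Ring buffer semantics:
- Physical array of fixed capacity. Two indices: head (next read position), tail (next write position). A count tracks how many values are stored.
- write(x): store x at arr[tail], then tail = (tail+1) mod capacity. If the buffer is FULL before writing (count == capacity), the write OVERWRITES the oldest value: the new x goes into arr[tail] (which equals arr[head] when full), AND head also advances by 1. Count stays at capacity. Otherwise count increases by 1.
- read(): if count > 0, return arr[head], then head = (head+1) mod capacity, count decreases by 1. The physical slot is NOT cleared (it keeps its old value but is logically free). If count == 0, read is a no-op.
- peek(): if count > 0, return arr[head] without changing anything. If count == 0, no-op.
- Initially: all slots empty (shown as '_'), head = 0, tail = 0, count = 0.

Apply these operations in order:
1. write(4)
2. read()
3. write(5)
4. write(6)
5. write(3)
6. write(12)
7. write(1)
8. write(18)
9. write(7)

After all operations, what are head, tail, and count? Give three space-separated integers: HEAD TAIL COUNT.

Answer: 2 2 3

Derivation:
After op 1 (write(4)): arr=[4 _ _] head=0 tail=1 count=1
After op 2 (read()): arr=[4 _ _] head=1 tail=1 count=0
After op 3 (write(5)): arr=[4 5 _] head=1 tail=2 count=1
After op 4 (write(6)): arr=[4 5 6] head=1 tail=0 count=2
After op 5 (write(3)): arr=[3 5 6] head=1 tail=1 count=3
After op 6 (write(12)): arr=[3 12 6] head=2 tail=2 count=3
After op 7 (write(1)): arr=[3 12 1] head=0 tail=0 count=3
After op 8 (write(18)): arr=[18 12 1] head=1 tail=1 count=3
After op 9 (write(7)): arr=[18 7 1] head=2 tail=2 count=3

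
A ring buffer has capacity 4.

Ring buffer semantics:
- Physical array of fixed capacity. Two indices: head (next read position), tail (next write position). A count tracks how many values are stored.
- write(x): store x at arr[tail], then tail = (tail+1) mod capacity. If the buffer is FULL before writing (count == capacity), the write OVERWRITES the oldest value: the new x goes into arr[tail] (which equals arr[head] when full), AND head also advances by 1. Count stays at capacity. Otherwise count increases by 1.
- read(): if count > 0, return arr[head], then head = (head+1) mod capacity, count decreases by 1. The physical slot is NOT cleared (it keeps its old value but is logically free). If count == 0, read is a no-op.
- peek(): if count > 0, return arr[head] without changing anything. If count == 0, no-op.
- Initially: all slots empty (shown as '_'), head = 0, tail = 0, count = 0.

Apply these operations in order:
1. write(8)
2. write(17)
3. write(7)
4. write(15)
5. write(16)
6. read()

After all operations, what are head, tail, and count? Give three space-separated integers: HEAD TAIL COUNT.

After op 1 (write(8)): arr=[8 _ _ _] head=0 tail=1 count=1
After op 2 (write(17)): arr=[8 17 _ _] head=0 tail=2 count=2
After op 3 (write(7)): arr=[8 17 7 _] head=0 tail=3 count=3
After op 4 (write(15)): arr=[8 17 7 15] head=0 tail=0 count=4
After op 5 (write(16)): arr=[16 17 7 15] head=1 tail=1 count=4
After op 6 (read()): arr=[16 17 7 15] head=2 tail=1 count=3

Answer: 2 1 3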